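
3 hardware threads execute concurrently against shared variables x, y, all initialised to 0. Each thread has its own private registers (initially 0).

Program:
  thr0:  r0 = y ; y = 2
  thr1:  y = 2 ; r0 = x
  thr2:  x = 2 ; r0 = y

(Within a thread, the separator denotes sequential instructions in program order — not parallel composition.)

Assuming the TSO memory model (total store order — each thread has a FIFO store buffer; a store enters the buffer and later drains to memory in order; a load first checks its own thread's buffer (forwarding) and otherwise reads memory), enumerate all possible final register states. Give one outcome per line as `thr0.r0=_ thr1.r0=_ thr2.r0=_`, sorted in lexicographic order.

thr0.r0=0 thr1.r0=0 thr2.r0=0
thr0.r0=0 thr1.r0=0 thr2.r0=2
thr0.r0=0 thr1.r0=2 thr2.r0=0
thr0.r0=0 thr1.r0=2 thr2.r0=2
thr0.r0=2 thr1.r0=0 thr2.r0=0
thr0.r0=2 thr1.r0=0 thr2.r0=2
thr0.r0=2 thr1.r0=2 thr2.r0=0
thr0.r0=2 thr1.r0=2 thr2.r0=2

outcome vector order: (thr0.r0,thr1.r0,thr2.r0)
|TSO outcomes| = 8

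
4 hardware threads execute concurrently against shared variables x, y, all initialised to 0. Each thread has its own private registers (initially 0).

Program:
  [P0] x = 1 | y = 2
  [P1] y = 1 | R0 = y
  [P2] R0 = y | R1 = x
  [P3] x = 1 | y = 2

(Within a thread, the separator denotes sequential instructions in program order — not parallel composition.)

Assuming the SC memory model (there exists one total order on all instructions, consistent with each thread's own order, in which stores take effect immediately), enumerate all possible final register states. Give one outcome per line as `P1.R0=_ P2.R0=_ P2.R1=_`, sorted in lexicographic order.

outcome vector order: (P1.R0,P2.R0,P2.R1)
|SC outcomes| = 10

P1.R0=1 P2.R0=0 P2.R1=0
P1.R0=1 P2.R0=0 P2.R1=1
P1.R0=1 P2.R0=1 P2.R1=0
P1.R0=1 P2.R0=1 P2.R1=1
P1.R0=1 P2.R0=2 P2.R1=1
P1.R0=2 P2.R0=0 P2.R1=0
P1.R0=2 P2.R0=0 P2.R1=1
P1.R0=2 P2.R0=1 P2.R1=0
P1.R0=2 P2.R0=1 P2.R1=1
P1.R0=2 P2.R0=2 P2.R1=1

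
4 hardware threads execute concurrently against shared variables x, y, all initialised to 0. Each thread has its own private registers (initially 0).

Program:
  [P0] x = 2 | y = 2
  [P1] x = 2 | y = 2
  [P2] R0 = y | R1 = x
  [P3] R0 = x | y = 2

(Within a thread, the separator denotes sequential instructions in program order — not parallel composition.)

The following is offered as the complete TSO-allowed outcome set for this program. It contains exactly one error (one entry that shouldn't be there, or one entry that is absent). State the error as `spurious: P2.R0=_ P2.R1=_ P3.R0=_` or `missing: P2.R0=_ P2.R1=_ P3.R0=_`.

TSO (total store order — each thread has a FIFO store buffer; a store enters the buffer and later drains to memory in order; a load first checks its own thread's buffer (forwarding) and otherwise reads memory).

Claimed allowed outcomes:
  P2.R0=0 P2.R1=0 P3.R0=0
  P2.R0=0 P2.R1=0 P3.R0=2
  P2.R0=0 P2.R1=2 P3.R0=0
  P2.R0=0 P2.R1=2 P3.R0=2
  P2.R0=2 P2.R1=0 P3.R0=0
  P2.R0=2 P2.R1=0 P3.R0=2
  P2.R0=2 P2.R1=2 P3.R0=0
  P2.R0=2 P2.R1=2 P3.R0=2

outcome vector order: (P2.R0,P2.R1,P3.R0)
under TSO → 000, 002, 020, 022, 200, 220, 222
claimed∖TSO = {202}

spurious: P2.R0=2 P2.R1=0 P3.R0=2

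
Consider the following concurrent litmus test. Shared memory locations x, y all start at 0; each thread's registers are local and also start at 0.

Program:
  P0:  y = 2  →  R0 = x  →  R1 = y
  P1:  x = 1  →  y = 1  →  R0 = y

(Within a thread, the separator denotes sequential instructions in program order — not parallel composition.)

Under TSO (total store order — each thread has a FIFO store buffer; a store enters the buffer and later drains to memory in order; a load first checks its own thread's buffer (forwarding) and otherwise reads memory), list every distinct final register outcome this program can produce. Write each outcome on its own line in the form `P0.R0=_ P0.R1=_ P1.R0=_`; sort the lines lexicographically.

P0.R0=0 P0.R1=1 P1.R0=1
P0.R0=0 P0.R1=2 P1.R0=1
P0.R0=0 P0.R1=2 P1.R0=2
P0.R0=1 P0.R1=1 P1.R0=1
P0.R0=1 P0.R1=2 P1.R0=1
P0.R0=1 P0.R1=2 P1.R0=2

outcome vector order: (P0.R0,P0.R1,P1.R0)
|TSO outcomes| = 6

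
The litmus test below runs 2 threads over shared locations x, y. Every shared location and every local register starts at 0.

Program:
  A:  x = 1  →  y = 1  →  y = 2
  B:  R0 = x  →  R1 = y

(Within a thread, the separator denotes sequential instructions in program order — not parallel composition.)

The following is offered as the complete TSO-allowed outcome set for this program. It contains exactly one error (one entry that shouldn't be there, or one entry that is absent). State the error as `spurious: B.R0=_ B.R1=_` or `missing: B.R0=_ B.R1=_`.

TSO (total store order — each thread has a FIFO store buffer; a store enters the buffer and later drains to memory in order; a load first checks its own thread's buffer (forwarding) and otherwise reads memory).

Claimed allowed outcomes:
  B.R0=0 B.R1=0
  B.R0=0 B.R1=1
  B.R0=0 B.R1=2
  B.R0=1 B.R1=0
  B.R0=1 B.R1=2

outcome vector order: (B.R0,B.R1)
[TSO] allowed = {0/0 0/1 0/2 1/0 1/1 1/2}
TSO∖claimed = {1/1}

missing: B.R0=1 B.R1=1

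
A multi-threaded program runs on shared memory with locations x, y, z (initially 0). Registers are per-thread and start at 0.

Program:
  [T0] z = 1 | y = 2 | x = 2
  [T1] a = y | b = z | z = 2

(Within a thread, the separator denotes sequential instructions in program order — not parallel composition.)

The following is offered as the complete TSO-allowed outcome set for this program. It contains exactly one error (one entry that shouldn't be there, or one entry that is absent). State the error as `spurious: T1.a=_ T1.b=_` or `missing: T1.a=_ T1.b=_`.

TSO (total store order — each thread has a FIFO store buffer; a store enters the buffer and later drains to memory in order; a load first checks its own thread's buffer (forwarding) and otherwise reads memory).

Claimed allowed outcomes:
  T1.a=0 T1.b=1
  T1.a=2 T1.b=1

missing: T1.a=0 T1.b=0

outcome vector order: (T1.a,T1.b)
TSO: 3 outcomes — {00, 01, 21}
TSO∖claimed = {00}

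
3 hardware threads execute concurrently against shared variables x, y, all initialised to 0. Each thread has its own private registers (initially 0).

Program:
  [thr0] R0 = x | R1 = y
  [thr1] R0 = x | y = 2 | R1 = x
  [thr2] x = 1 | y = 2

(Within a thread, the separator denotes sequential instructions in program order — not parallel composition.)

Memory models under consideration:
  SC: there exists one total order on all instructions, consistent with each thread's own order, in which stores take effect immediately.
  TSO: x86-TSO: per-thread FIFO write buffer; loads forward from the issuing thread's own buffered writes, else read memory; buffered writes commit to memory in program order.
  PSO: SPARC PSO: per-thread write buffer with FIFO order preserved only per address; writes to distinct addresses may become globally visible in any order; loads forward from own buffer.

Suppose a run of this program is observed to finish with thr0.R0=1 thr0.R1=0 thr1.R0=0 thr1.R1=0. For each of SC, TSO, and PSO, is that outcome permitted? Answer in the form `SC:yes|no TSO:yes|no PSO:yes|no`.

SC:no TSO:yes PSO:yes

outcome vector order: (thr0.R0,thr0.R1,thr1.R0,thr1.R1)
under SC → 0/0/0/0; 0/0/0/1; 0/0/1/1; 0/2/0/0; 0/2/0/1; 0/2/1/1; 1/0/0/1; 1/0/1/1; 1/2/0/0; 1/2/0/1; 1/2/1/1
under TSO → 0/0/0/0; 0/0/0/1; 0/0/1/1; 0/2/0/0; 0/2/0/1; 0/2/1/1; 1/0/0/0; 1/0/0/1; 1/0/1/1; 1/2/0/0; 1/2/0/1; 1/2/1/1
under PSO → 0/0/0/0; 0/0/0/1; 0/0/1/1; 0/2/0/0; 0/2/0/1; 0/2/1/1; 1/0/0/0; 1/0/0/1; 1/0/1/1; 1/2/0/0; 1/2/0/1; 1/2/1/1
target 1/0/0/0 ∈ {TSO,PSO}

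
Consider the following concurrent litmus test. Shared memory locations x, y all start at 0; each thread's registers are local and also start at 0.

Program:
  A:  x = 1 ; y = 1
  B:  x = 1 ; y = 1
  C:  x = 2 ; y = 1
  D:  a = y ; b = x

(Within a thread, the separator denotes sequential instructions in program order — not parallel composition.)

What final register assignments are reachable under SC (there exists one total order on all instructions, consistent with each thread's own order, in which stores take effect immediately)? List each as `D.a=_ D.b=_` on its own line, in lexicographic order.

outcome vector order: (D.a,D.b)
|SC outcomes| = 5

D.a=0 D.b=0
D.a=0 D.b=1
D.a=0 D.b=2
D.a=1 D.b=1
D.a=1 D.b=2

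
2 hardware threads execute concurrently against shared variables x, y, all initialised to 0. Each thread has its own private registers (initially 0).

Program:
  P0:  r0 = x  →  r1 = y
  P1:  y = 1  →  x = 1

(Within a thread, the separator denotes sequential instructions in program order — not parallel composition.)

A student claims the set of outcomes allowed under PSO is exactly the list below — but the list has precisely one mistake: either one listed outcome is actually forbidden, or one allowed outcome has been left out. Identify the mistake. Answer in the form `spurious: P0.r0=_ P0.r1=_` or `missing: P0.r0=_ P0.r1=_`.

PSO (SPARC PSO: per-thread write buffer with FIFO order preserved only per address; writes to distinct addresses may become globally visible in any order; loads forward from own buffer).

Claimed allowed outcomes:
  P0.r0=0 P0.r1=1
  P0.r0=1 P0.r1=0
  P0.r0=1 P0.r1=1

missing: P0.r0=0 P0.r1=0

outcome vector order: (P0.r0,P0.r1)
[PSO] allowed = {<0 0>, <0 1>, <1 0>, <1 1>}
PSO∖claimed = {<0 0>}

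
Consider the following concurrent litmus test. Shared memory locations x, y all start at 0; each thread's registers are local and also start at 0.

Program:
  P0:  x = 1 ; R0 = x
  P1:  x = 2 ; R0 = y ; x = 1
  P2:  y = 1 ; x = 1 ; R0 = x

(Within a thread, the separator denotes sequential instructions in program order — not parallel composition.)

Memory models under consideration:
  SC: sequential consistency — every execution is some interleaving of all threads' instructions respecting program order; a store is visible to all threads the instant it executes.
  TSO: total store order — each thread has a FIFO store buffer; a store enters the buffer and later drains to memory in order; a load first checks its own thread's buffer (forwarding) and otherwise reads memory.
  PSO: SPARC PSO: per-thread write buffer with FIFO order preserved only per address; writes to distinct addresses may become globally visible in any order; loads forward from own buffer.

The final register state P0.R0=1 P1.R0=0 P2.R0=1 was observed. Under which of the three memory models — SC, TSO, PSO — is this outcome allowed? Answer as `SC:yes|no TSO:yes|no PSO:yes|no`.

outcome vector order: (P0.R0,P1.R0,P2.R0)
[SC] allowed = {(1,0,1); (1,1,1); (1,1,2); (2,0,1); (2,1,1); (2,1,2)}
[TSO] allowed = {(1,0,1); (1,0,2); (1,1,1); (1,1,2); (2,0,1); (2,0,2); (2,1,1); (2,1,2)}
[PSO] allowed = {(1,0,1); (1,0,2); (1,1,1); (1,1,2); (2,0,1); (2,0,2); (2,1,1); (2,1,2)}
target (1,0,1) ∈ {SC,TSO,PSO}

SC:yes TSO:yes PSO:yes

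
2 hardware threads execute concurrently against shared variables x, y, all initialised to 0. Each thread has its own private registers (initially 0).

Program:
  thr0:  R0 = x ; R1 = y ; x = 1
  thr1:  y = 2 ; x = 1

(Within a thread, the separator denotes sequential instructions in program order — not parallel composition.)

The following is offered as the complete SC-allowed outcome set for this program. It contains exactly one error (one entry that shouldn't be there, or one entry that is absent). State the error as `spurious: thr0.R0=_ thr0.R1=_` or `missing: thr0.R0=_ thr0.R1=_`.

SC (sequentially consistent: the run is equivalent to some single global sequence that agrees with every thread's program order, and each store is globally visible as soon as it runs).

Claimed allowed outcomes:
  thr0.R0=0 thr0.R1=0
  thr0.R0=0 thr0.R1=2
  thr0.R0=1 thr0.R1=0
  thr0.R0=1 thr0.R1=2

spurious: thr0.R0=1 thr0.R1=0

outcome vector order: (thr0.R0,thr0.R1)
[SC] allowed = {0/0 0/2 1/2}
claimed∖SC = {1/0}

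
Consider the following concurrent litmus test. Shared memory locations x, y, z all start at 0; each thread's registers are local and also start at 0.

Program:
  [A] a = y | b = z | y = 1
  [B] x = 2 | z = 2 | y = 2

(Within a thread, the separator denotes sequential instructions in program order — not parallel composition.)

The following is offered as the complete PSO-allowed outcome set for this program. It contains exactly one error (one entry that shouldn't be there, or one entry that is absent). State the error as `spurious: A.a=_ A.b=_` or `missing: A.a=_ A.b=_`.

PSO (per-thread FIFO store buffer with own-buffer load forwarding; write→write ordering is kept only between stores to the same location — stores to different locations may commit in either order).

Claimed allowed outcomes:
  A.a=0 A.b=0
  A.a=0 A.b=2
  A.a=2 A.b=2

missing: A.a=2 A.b=0

outcome vector order: (A.a,A.b)
[PSO] allowed = {<0 0>; <0 2>; <2 0>; <2 2>}
PSO∖claimed = {<2 0>}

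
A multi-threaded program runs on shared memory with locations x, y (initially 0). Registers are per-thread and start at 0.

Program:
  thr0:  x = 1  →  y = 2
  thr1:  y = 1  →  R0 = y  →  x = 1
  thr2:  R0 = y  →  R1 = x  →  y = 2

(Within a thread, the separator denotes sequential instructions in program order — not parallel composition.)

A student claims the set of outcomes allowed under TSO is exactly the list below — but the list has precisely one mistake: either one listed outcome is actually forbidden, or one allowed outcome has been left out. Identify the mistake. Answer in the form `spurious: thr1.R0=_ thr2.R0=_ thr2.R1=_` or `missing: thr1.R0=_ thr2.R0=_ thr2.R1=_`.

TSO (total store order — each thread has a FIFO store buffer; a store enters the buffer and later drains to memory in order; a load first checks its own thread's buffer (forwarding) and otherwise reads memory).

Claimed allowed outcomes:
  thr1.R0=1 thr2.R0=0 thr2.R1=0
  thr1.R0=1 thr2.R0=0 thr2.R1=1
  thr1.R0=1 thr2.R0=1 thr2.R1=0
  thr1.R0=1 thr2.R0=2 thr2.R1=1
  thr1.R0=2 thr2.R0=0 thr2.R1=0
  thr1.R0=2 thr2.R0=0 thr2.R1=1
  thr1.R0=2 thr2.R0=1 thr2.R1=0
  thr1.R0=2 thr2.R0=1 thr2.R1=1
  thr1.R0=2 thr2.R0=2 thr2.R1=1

missing: thr1.R0=1 thr2.R0=1 thr2.R1=1

outcome vector order: (thr1.R0,thr2.R0,thr2.R1)
[TSO] allowed = {100, 101, 110, 111, 121, 200, 201, 210, 211, 221}
TSO∖claimed = {111}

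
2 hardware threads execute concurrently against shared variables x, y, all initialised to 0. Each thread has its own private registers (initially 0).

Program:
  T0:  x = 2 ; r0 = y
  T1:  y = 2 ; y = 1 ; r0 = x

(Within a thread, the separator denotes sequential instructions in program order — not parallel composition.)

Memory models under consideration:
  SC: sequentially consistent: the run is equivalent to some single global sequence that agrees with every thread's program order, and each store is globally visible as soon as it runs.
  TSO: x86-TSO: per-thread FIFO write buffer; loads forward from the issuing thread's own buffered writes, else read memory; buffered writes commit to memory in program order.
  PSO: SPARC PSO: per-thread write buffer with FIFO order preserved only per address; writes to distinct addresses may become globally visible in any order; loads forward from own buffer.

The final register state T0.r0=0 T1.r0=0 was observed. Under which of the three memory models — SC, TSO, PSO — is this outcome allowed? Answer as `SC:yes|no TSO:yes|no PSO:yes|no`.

outcome vector order: (T0.r0,T1.r0)
under SC → 02; 10; 12; 22
under TSO → 00; 02; 10; 12; 20; 22
under PSO → 00; 02; 10; 12; 20; 22
target 00 ∈ {TSO,PSO}

SC:no TSO:yes PSO:yes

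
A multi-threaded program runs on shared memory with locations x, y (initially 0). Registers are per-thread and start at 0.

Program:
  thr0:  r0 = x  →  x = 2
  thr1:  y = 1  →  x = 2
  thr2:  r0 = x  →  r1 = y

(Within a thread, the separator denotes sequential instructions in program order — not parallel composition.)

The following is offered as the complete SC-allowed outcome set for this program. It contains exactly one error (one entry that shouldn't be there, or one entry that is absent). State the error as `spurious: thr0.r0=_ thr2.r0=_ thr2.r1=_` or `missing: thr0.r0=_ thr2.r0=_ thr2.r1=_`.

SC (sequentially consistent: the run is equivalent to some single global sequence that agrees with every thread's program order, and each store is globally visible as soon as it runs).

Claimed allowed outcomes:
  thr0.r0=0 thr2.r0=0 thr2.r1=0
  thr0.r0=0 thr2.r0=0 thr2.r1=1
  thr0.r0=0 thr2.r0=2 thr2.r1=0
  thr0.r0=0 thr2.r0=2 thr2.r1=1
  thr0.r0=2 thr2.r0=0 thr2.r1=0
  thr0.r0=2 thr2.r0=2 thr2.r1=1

outcome vector order: (thr0.r0,thr2.r0,thr2.r1)
SC (7): 0/0/0, 0/0/1, 0/2/0, 0/2/1, 2/0/0, 2/0/1, 2/2/1
SC∖claimed = {2/0/1}

missing: thr0.r0=2 thr2.r0=0 thr2.r1=1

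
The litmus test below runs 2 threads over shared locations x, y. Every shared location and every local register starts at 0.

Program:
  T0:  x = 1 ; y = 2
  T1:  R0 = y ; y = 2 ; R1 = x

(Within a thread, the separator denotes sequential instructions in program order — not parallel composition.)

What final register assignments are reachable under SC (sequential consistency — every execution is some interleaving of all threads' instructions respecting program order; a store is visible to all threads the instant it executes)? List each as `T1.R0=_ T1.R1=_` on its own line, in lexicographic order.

outcome vector order: (T1.R0,T1.R1)
|SC outcomes| = 3

T1.R0=0 T1.R1=0
T1.R0=0 T1.R1=1
T1.R0=2 T1.R1=1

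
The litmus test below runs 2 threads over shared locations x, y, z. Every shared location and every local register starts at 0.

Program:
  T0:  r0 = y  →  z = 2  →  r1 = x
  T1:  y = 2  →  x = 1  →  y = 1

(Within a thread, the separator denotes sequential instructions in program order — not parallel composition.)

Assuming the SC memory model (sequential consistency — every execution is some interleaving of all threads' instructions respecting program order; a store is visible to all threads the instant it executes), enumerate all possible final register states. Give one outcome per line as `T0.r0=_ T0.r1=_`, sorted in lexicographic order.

T0.r0=0 T0.r1=0
T0.r0=0 T0.r1=1
T0.r0=1 T0.r1=1
T0.r0=2 T0.r1=0
T0.r0=2 T0.r1=1

outcome vector order: (T0.r0,T0.r1)
|SC outcomes| = 5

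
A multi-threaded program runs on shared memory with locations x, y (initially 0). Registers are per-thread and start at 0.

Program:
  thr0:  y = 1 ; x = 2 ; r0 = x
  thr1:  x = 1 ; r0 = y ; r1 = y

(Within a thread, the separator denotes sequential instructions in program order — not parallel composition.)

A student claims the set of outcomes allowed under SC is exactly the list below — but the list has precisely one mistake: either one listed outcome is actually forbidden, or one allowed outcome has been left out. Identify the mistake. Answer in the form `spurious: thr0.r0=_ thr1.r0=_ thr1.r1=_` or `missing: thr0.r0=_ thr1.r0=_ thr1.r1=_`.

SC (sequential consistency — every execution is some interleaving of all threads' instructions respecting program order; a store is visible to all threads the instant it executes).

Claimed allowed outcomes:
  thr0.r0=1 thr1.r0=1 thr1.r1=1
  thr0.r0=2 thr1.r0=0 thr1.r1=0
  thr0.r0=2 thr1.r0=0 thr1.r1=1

outcome vector order: (thr0.r0,thr1.r0,thr1.r1)
[SC] allowed = {1/1/1, 2/0/0, 2/0/1, 2/1/1}
SC∖claimed = {2/1/1}

missing: thr0.r0=2 thr1.r0=1 thr1.r1=1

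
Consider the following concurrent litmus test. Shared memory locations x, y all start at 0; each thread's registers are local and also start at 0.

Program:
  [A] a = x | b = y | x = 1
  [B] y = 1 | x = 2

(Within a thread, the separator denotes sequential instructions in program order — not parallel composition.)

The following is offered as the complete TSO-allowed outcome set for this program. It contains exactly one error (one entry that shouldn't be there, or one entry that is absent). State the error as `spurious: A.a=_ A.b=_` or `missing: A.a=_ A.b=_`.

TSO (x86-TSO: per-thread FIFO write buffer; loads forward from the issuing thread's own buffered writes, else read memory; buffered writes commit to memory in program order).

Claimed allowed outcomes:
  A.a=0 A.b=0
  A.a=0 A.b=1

missing: A.a=2 A.b=1

outcome vector order: (A.a,A.b)
TSO (3): <0 0> <0 1> <2 1>
TSO∖claimed = {<2 1>}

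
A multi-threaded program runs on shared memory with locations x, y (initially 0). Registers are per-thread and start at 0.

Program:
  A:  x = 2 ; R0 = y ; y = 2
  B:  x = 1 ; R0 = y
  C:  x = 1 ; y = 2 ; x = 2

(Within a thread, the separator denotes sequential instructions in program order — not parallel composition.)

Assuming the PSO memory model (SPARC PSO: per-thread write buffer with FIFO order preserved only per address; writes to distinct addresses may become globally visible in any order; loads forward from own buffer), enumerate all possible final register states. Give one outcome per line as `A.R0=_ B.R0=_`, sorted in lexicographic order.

outcome vector order: (A.R0,B.R0)
|PSO outcomes| = 4

A.R0=0 B.R0=0
A.R0=0 B.R0=2
A.R0=2 B.R0=0
A.R0=2 B.R0=2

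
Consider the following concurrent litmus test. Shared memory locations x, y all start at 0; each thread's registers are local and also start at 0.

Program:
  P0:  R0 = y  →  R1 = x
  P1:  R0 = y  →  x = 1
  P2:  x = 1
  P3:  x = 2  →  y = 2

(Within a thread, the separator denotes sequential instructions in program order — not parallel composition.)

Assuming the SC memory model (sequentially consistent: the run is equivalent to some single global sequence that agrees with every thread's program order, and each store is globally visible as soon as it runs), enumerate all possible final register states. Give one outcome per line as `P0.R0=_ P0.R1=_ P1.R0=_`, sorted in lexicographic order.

outcome vector order: (P0.R0,P0.R1,P1.R0)
|SC outcomes| = 10

P0.R0=0 P0.R1=0 P1.R0=0
P0.R0=0 P0.R1=0 P1.R0=2
P0.R0=0 P0.R1=1 P1.R0=0
P0.R0=0 P0.R1=1 P1.R0=2
P0.R0=0 P0.R1=2 P1.R0=0
P0.R0=0 P0.R1=2 P1.R0=2
P0.R0=2 P0.R1=1 P1.R0=0
P0.R0=2 P0.R1=1 P1.R0=2
P0.R0=2 P0.R1=2 P1.R0=0
P0.R0=2 P0.R1=2 P1.R0=2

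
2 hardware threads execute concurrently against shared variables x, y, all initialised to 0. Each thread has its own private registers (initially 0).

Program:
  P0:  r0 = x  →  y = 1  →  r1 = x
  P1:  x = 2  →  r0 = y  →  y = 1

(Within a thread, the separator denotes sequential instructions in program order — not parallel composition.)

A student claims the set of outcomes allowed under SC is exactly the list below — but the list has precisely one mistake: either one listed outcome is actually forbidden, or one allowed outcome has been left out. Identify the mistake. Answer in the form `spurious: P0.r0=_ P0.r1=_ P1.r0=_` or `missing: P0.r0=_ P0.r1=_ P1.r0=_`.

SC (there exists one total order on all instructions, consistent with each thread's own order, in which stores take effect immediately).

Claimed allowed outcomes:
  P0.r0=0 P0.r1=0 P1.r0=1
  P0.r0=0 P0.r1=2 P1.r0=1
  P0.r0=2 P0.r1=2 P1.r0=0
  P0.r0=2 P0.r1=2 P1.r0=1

missing: P0.r0=0 P0.r1=2 P1.r0=0

outcome vector order: (P0.r0,P0.r1,P1.r0)
under SC → (0,0,1); (0,2,0); (0,2,1); (2,2,0); (2,2,1)
SC∖claimed = {(0,2,0)}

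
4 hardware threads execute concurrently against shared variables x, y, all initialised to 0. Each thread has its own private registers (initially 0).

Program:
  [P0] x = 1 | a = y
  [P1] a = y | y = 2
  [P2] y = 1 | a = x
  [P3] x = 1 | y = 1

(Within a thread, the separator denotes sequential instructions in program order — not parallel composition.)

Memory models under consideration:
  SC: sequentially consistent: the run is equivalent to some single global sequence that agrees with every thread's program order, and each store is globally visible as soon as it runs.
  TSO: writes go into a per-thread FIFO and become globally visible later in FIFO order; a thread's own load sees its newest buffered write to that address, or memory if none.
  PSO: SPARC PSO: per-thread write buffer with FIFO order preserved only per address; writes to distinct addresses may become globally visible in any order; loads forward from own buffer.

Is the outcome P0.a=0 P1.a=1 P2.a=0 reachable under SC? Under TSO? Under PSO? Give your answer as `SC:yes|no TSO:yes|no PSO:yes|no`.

outcome vector order: (P0.a,P1.a,P2.a)
SC (10): <0 0 1>; <0 1 1>; <1 0 0>; <1 0 1>; <1 1 0>; <1 1 1>; <2 0 0>; <2 0 1>; <2 1 0>; <2 1 1>
TSO (12): <0 0 0>; <0 0 1>; <0 1 0>; <0 1 1>; <1 0 0>; <1 0 1>; <1 1 0>; <1 1 1>; <2 0 0>; <2 0 1>; <2 1 0>; <2 1 1>
PSO (12): <0 0 0>; <0 0 1>; <0 1 0>; <0 1 1>; <1 0 0>; <1 0 1>; <1 1 0>; <1 1 1>; <2 0 0>; <2 0 1>; <2 1 0>; <2 1 1>
target <0 1 0> ∈ {TSO,PSO}

SC:no TSO:yes PSO:yes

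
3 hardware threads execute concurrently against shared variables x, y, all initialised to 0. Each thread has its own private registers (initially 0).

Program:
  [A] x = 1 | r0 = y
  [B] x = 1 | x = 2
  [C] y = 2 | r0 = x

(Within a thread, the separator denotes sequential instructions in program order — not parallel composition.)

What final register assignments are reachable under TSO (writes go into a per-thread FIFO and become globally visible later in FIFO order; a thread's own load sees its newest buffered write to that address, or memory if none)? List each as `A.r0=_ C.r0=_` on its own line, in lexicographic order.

A.r0=0 C.r0=0
A.r0=0 C.r0=1
A.r0=0 C.r0=2
A.r0=2 C.r0=0
A.r0=2 C.r0=1
A.r0=2 C.r0=2

outcome vector order: (A.r0,C.r0)
|TSO outcomes| = 6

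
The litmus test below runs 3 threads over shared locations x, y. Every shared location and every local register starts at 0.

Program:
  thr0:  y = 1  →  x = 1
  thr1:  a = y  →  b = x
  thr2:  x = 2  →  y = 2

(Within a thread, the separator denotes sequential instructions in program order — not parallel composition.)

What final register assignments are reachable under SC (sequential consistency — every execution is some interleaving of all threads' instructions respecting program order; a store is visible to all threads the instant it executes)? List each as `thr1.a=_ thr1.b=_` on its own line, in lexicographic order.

outcome vector order: (thr1.a,thr1.b)
|SC outcomes| = 8

thr1.a=0 thr1.b=0
thr1.a=0 thr1.b=1
thr1.a=0 thr1.b=2
thr1.a=1 thr1.b=0
thr1.a=1 thr1.b=1
thr1.a=1 thr1.b=2
thr1.a=2 thr1.b=1
thr1.a=2 thr1.b=2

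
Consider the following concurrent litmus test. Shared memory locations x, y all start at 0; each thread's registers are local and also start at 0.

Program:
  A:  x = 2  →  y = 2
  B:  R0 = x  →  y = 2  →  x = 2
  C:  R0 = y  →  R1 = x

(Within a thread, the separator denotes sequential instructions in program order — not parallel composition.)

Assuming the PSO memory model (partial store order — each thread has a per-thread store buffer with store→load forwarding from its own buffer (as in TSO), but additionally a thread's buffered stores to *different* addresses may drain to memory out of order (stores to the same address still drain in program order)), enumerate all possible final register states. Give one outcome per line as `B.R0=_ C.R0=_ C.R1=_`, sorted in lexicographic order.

B.R0=0 C.R0=0 C.R1=0
B.R0=0 C.R0=0 C.R1=2
B.R0=0 C.R0=2 C.R1=0
B.R0=0 C.R0=2 C.R1=2
B.R0=2 C.R0=0 C.R1=0
B.R0=2 C.R0=0 C.R1=2
B.R0=2 C.R0=2 C.R1=0
B.R0=2 C.R0=2 C.R1=2

outcome vector order: (B.R0,C.R0,C.R1)
|PSO outcomes| = 8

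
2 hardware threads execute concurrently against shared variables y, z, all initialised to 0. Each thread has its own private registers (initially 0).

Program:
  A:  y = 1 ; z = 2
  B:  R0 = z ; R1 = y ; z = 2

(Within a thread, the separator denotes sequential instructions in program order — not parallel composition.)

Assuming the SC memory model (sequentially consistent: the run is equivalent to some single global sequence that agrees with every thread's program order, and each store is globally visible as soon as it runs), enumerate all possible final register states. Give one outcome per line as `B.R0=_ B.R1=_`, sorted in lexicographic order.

B.R0=0 B.R1=0
B.R0=0 B.R1=1
B.R0=2 B.R1=1

outcome vector order: (B.R0,B.R1)
|SC outcomes| = 3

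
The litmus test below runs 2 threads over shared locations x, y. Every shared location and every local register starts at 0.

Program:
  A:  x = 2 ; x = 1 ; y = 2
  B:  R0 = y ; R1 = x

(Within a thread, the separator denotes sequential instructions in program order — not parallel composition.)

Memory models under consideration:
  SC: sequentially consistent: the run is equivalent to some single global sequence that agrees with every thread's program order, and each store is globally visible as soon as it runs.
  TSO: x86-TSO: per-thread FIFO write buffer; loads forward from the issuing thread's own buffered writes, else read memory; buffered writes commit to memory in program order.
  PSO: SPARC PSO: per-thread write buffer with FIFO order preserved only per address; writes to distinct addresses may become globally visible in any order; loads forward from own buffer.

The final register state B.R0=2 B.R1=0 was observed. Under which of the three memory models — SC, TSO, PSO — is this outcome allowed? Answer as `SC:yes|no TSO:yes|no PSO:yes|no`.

SC:no TSO:no PSO:yes

outcome vector order: (B.R0,B.R1)
under SC → <0 0>; <0 1>; <0 2>; <2 1>
under TSO → <0 0>; <0 1>; <0 2>; <2 1>
under PSO → <0 0>; <0 1>; <0 2>; <2 0>; <2 1>; <2 2>
target <2 0> ∈ {PSO}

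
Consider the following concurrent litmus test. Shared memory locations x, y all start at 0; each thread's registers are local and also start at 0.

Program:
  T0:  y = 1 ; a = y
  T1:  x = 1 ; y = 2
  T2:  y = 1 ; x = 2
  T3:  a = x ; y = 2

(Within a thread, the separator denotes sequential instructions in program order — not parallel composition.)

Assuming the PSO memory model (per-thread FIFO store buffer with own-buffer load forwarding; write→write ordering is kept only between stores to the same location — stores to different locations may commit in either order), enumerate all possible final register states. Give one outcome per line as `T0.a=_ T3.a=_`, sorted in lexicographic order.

T0.a=1 T3.a=0
T0.a=1 T3.a=1
T0.a=1 T3.a=2
T0.a=2 T3.a=0
T0.a=2 T3.a=1
T0.a=2 T3.a=2

outcome vector order: (T0.a,T3.a)
|PSO outcomes| = 6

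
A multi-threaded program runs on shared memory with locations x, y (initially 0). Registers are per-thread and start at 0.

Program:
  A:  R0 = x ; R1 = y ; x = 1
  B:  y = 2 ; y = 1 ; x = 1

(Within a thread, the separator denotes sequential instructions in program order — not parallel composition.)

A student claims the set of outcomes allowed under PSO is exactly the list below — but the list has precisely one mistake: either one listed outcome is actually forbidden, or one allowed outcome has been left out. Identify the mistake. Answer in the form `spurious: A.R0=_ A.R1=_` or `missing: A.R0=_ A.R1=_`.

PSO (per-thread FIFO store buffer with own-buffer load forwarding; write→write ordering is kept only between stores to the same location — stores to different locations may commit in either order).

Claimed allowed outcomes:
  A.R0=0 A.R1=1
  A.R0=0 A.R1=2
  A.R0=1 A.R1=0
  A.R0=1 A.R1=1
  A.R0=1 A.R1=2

outcome vector order: (A.R0,A.R1)
[PSO] allowed = {(0,0), (0,1), (0,2), (1,0), (1,1), (1,2)}
PSO∖claimed = {(0,0)}

missing: A.R0=0 A.R1=0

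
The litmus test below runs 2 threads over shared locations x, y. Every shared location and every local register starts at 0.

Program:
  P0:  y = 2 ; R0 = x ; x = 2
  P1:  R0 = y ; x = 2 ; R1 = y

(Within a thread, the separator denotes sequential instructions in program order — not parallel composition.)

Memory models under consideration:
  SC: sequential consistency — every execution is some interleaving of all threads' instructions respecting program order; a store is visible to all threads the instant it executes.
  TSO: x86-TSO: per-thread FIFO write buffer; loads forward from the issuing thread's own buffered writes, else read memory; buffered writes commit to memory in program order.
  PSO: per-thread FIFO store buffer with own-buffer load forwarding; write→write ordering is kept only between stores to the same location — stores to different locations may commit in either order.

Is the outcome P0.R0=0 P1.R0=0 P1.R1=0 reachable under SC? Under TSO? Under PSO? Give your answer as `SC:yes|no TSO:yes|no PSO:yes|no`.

outcome vector order: (P0.R0,P1.R0,P1.R1)
[SC] allowed = {002; 022; 200; 202; 222}
[TSO] allowed = {000; 002; 022; 200; 202; 222}
[PSO] allowed = {000; 002; 022; 200; 202; 222}
target 000 ∈ {TSO,PSO}

SC:no TSO:yes PSO:yes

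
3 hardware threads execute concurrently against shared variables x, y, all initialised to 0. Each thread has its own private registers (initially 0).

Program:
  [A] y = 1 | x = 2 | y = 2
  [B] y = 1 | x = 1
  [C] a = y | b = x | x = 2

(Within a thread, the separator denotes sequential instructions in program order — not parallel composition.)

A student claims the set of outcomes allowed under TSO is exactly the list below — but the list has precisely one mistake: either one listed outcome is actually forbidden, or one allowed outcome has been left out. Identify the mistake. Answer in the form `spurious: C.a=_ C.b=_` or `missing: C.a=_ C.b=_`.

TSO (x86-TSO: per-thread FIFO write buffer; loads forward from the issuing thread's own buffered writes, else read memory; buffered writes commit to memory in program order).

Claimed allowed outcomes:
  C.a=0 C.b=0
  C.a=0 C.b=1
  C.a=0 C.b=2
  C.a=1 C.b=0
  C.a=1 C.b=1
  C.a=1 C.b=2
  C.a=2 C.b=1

missing: C.a=2 C.b=2

outcome vector order: (C.a,C.b)
TSO: 8 outcomes — {0/0; 0/1; 0/2; 1/0; 1/1; 1/2; 2/1; 2/2}
TSO∖claimed = {2/2}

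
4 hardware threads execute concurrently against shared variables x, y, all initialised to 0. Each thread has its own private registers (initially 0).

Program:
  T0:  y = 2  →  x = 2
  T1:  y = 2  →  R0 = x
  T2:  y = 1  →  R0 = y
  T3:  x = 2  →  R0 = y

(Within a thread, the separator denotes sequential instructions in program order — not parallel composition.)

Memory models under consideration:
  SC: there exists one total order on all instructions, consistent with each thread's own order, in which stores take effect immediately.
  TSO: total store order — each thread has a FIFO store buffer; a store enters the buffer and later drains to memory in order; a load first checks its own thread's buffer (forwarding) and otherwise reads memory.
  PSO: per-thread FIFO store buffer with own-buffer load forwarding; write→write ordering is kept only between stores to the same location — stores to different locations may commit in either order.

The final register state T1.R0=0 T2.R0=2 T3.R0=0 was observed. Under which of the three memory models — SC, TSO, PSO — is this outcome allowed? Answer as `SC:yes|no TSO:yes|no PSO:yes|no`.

SC:no TSO:yes PSO:yes

outcome vector order: (T1.R0,T2.R0,T3.R0)
under SC → <0 1 1> <0 1 2> <0 2 1> <0 2 2> <2 1 0> <2 1 1> <2 1 2> <2 2 0> <2 2 1> <2 2 2>
under TSO → <0 1 0> <0 1 1> <0 1 2> <0 2 0> <0 2 1> <0 2 2> <2 1 0> <2 1 1> <2 1 2> <2 2 0> <2 2 1> <2 2 2>
under PSO → <0 1 0> <0 1 1> <0 1 2> <0 2 0> <0 2 1> <0 2 2> <2 1 0> <2 1 1> <2 1 2> <2 2 0> <2 2 1> <2 2 2>
target <0 2 0> ∈ {TSO,PSO}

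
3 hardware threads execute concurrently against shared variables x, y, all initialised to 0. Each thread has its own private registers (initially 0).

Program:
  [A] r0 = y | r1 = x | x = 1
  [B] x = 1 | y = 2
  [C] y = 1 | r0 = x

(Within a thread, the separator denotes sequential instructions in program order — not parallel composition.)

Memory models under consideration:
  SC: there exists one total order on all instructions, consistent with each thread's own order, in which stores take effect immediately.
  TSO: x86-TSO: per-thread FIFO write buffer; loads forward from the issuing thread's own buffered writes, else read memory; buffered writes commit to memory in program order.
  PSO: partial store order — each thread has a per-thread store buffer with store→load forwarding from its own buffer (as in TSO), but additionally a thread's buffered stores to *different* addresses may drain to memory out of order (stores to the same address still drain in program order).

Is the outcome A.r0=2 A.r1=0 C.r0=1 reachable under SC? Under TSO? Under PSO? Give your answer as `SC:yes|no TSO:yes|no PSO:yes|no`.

SC:no TSO:no PSO:yes

outcome vector order: (A.r0,A.r1,C.r0)
SC (10): <0 0 0> <0 0 1> <0 1 0> <0 1 1> <1 0 0> <1 0 1> <1 1 0> <1 1 1> <2 1 0> <2 1 1>
TSO (10): <0 0 0> <0 0 1> <0 1 0> <0 1 1> <1 0 0> <1 0 1> <1 1 0> <1 1 1> <2 1 0> <2 1 1>
PSO (12): <0 0 0> <0 0 1> <0 1 0> <0 1 1> <1 0 0> <1 0 1> <1 1 0> <1 1 1> <2 0 0> <2 0 1> <2 1 0> <2 1 1>
target <2 0 1> ∈ {PSO}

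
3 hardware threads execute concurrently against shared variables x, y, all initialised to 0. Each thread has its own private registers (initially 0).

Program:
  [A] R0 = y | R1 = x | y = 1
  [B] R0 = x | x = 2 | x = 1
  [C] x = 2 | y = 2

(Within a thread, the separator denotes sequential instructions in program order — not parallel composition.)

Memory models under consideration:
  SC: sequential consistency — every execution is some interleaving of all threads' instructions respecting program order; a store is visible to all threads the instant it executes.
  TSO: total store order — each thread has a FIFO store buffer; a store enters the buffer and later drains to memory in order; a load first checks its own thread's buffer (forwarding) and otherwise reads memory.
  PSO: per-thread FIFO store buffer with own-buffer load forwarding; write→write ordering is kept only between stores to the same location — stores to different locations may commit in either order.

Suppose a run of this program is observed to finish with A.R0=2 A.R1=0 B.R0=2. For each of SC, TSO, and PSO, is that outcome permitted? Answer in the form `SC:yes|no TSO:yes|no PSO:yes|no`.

SC:no TSO:no PSO:yes

outcome vector order: (A.R0,A.R1,B.R0)
SC: 10 outcomes — {000; 002; 010; 012; 020; 022; 210; 212; 220; 222}
TSO: 10 outcomes — {000; 002; 010; 012; 020; 022; 210; 212; 220; 222}
PSO: 12 outcomes — {000; 002; 010; 012; 020; 022; 200; 202; 210; 212; 220; 222}
target 202 ∈ {PSO}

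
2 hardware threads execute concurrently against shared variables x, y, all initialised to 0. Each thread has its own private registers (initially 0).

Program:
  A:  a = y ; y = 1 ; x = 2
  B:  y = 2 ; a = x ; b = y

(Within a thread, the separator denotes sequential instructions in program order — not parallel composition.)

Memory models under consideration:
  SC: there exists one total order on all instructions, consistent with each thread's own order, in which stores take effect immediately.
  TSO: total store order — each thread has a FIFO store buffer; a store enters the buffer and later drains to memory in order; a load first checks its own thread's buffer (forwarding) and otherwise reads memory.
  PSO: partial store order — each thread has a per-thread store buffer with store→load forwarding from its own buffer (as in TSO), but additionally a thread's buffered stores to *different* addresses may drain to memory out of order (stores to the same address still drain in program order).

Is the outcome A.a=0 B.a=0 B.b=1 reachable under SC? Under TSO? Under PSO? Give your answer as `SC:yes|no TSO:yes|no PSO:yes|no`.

SC:yes TSO:yes PSO:yes

outcome vector order: (A.a,B.a,B.b)
SC: 7 outcomes — {<0 0 1> <0 0 2> <0 2 1> <0 2 2> <2 0 1> <2 0 2> <2 2 1>}
TSO: 7 outcomes — {<0 0 1> <0 0 2> <0 2 1> <0 2 2> <2 0 1> <2 0 2> <2 2 1>}
PSO: 8 outcomes — {<0 0 1> <0 0 2> <0 2 1> <0 2 2> <2 0 1> <2 0 2> <2 2 1> <2 2 2>}
target <0 0 1> ∈ {SC,TSO,PSO}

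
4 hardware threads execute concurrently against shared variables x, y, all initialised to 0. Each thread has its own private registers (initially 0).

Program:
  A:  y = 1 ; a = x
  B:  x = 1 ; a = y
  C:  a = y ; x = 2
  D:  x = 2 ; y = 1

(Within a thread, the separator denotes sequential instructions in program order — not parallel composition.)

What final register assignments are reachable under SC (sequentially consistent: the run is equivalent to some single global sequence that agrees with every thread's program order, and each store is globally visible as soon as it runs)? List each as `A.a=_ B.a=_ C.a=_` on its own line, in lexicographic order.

A.a=0 B.a=1 C.a=0
A.a=0 B.a=1 C.a=1
A.a=1 B.a=0 C.a=0
A.a=1 B.a=0 C.a=1
A.a=1 B.a=1 C.a=0
A.a=1 B.a=1 C.a=1
A.a=2 B.a=0 C.a=0
A.a=2 B.a=0 C.a=1
A.a=2 B.a=1 C.a=0
A.a=2 B.a=1 C.a=1

outcome vector order: (A.a,B.a,C.a)
|SC outcomes| = 10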